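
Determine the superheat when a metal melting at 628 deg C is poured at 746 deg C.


Formula: Superheat = T_pour - T_melt
Superheat = 746 - 628 = 118 deg C

Answer: 118 deg C


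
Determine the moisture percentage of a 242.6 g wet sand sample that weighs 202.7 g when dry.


Formula: MC = (W_wet - W_dry) / W_wet * 100
Water mass = 242.6 - 202.7 = 39.9 g
MC = 39.9 / 242.6 * 100 = 16.4468%

16.4468%


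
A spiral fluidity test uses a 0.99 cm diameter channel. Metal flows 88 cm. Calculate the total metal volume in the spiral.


Formula: V = pi * (d/2)^2 * L  (cylinder volume)
Radius = 0.99/2 = 0.495 cm
V = pi * 0.495^2 * 88 = 67.7396 cm^3

67.7396 cm^3


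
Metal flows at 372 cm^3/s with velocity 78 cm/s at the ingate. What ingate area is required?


Formula: A_ingate = Q / v  (continuity equation)
A = 372 cm^3/s / 78 cm/s = 4.7692 cm^2


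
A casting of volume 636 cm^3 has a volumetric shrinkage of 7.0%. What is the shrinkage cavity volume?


Formula: V_shrink = V_casting * shrinkage_pct / 100
V_shrink = 636 cm^3 * 7.0 / 100 = 44.5200 cm^3

Final answer: 44.5200 cm^3


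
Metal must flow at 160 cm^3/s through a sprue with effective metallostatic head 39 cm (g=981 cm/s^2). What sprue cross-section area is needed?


Formula: v = sqrt(2*g*h), A = Q/v
Velocity: v = sqrt(2 * 981 * 39) = sqrt(76518) = 276.6189 cm/s
Sprue area: A = Q / v = 160 / 276.6189 = 0.5784 cm^2


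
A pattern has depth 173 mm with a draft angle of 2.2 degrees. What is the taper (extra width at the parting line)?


Formula: taper = depth * tan(draft_angle)
tan(2.2 deg) = 0.0384161
taper = 173 mm * 0.0384161 = 6.6460 mm

Answer: 6.6460 mm


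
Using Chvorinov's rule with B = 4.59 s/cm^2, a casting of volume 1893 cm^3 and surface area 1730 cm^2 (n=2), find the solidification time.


Formula: t_s = B * (V/A)^n  (Chvorinov's rule, n=2)
Modulus M = V/A = 1893/1730 = 1.094220 cm
M^2 = 1.094220^2 = 1.197317 cm^2
t_s = 4.59 * 1.197317 = 5.4957 s

Final answer: 5.4957 s


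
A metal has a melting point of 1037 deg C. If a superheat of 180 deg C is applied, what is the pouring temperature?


Formula: T_pour = T_melt + Superheat
T_pour = 1037 + 180 = 1217 deg C

Final answer: 1217 deg C


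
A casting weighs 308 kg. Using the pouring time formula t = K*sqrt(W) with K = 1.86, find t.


Formula: t = K * sqrt(W)
sqrt(W) = sqrt(308) = 17.54993
t = 1.86 * 17.54993 = 32.6429 s

Final answer: 32.6429 s


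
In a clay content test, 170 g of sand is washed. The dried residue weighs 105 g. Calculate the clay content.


Formula: Clay% = (W_total - W_washed) / W_total * 100
Clay mass = 170 - 105 = 65 g
Clay% = 65 / 170 * 100 = 38.2353%

Final answer: 38.2353%


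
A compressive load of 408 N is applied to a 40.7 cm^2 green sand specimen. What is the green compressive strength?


Formula: Compressive Strength = Force / Area
Strength = 408 N / 40.7 cm^2 = 10.0246 N/cm^2

Final answer: 10.0246 N/cm^2


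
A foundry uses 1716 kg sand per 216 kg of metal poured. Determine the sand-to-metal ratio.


Formula: Sand-to-Metal Ratio = W_sand / W_metal
Ratio = 1716 kg / 216 kg = 7.9444

7.9444


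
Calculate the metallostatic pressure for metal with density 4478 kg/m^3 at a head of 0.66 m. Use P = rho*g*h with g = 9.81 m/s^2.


Formula: P = rho * g * h
rho * g = 4478 * 9.81 = 43929.18 N/m^3
P = 43929.18 * 0.66 = 28993.2588 Pa


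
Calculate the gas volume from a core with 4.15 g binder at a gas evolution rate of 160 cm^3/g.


Formula: V_gas = W_binder * gas_evolution_rate
V = 4.15 g * 160 cm^3/g = 664.0000 cm^3

Final answer: 664.0000 cm^3


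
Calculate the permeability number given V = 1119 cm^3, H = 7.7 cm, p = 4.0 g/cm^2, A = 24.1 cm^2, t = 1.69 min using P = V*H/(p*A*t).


Formula: Permeability Number P = (V * H) / (p * A * t)
Numerator: V * H = 1119 * 7.7 = 8616.3
Denominator: p * A * t = 4.0 * 24.1 * 1.69 = 162.916
P = 8616.3 / 162.916 = 52.8880

Answer: 52.8880


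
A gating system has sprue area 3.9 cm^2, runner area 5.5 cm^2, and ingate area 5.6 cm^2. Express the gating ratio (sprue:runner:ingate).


Sprue:Runner:Ingate = 1 : 5.5/3.9 : 5.6/3.9 = 1:1.41:1.44

1:1.41:1.44


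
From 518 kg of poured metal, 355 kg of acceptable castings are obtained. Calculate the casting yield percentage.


Formula: Casting Yield = (W_good / W_total) * 100
Yield = (355 kg / 518 kg) * 100 = 68.5328%


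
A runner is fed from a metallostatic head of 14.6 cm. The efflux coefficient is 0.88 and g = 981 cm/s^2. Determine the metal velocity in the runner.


Formula: v = Cd * sqrt(2 * g * h)  (Torricelli with discharge coefficient)
2*g*h = 2 * 981 * 14.6 = 28645.2 cm^2/s^2
sqrt(28645.2) = 169.24893 cm/s
v = 0.88 * 169.24893 = 148.9391 cm/s

Answer: 148.9391 cm/s


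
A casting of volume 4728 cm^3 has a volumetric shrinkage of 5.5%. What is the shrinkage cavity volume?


Formula: V_shrink = V_casting * shrinkage_pct / 100
V_shrink = 4728 cm^3 * 5.5 / 100 = 260.0400 cm^3

260.0400 cm^3


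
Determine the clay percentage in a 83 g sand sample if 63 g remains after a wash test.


Formula: Clay% = (W_total - W_washed) / W_total * 100
Clay mass = 83 - 63 = 20 g
Clay% = 20 / 83 * 100 = 24.0964%


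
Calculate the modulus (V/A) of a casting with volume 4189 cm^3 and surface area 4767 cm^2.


Formula: Casting Modulus M = V / A
M = 4189 cm^3 / 4767 cm^2 = 0.8787 cm


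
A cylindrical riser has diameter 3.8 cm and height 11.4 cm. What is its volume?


Formula: V = pi * (D/2)^2 * H  (cylinder volume)
Radius = D/2 = 3.8/2 = 1.9 cm
V = pi * 1.9^2 * 11.4 = 129.2891 cm^3

Answer: 129.2891 cm^3


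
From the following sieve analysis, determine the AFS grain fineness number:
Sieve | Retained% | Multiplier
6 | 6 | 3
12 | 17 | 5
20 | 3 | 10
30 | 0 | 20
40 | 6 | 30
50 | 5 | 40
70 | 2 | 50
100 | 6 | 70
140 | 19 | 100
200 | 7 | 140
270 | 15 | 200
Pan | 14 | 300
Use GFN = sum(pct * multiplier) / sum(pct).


Formula: GFN = sum(pct * multiplier) / sum(pct)
sum(pct * multiplier) = 11113
sum(pct) = 100
GFN = 11113 / 100 = 111.13

111.13


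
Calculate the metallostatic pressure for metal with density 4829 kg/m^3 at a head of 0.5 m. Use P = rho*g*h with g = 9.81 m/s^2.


Formula: P = rho * g * h
rho * g = 4829 * 9.81 = 47372.49 N/m^3
P = 47372.49 * 0.5 = 23686.2450 Pa

Answer: 23686.2450 Pa


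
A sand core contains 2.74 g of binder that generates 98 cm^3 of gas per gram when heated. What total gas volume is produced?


Formula: V_gas = W_binder * gas_evolution_rate
V = 2.74 g * 98 cm^3/g = 268.5200 cm^3

Final answer: 268.5200 cm^3


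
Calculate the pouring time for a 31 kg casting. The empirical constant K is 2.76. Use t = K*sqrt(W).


Formula: t = K * sqrt(W)
sqrt(W) = sqrt(31) = 5.56776
t = 2.76 * 5.56776 = 15.3670 s

Answer: 15.3670 s


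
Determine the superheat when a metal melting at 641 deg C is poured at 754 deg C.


Formula: Superheat = T_pour - T_melt
Superheat = 754 - 641 = 113 deg C


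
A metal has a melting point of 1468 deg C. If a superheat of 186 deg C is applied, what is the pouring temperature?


Formula: T_pour = T_melt + Superheat
T_pour = 1468 + 186 = 1654 deg C

1654 deg C


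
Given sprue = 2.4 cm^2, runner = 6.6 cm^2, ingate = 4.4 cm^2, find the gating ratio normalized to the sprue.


Sprue:Runner:Ingate = 1 : 6.6/2.4 : 4.4/2.4 = 1:2.75:1.83

Answer: 1:2.75:1.83


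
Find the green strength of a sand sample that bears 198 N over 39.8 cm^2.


Formula: Compressive Strength = Force / Area
Strength = 198 N / 39.8 cm^2 = 4.9749 N/cm^2

4.9749 N/cm^2


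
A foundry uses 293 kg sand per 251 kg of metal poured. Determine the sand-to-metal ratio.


Formula: Sand-to-Metal Ratio = W_sand / W_metal
Ratio = 293 kg / 251 kg = 1.1673


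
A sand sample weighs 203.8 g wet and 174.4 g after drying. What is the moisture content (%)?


Formula: MC = (W_wet - W_dry) / W_wet * 100
Water mass = 203.8 - 174.4 = 29.4 g
MC = 29.4 / 203.8 * 100 = 14.4259%

14.4259%


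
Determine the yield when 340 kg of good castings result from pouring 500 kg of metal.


Formula: Casting Yield = (W_good / W_total) * 100
Yield = (340 kg / 500 kg) * 100 = 68.0000%

Final answer: 68.0000%


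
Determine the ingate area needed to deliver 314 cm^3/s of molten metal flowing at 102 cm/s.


Formula: A_ingate = Q / v  (continuity equation)
A = 314 cm^3/s / 102 cm/s = 3.0784 cm^2


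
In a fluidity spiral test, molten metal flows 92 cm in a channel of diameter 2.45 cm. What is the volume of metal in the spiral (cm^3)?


Formula: V = pi * (d/2)^2 * L  (cylinder volume)
Radius = 2.45/2 = 1.225 cm
V = pi * 1.225^2 * 92 = 433.7204 cm^3

Final answer: 433.7204 cm^3


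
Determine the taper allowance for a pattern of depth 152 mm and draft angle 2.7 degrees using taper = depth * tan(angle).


Formula: taper = depth * tan(draft_angle)
tan(2.7 deg) = 0.0471588
taper = 152 mm * 0.0471588 = 7.1681 mm

7.1681 mm


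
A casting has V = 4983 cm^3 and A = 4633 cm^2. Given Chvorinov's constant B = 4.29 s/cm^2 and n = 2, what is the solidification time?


Formula: t_s = B * (V/A)^n  (Chvorinov's rule, n=2)
Modulus M = V/A = 4983/4633 = 1.075545 cm
M^2 = 1.075545^2 = 1.156797 cm^2
t_s = 4.29 * 1.156797 = 4.9627 s

Answer: 4.9627 s


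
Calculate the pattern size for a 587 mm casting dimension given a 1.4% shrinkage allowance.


Formula: L_pattern = L_casting * (1 + shrinkage_rate/100)
Shrinkage factor = 1 + 1.4/100 = 1.014
L_pattern = 587 mm * 1.014 = 595.2180 mm

Answer: 595.2180 mm


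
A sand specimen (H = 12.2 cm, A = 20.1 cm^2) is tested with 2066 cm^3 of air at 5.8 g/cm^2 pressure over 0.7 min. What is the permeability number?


Formula: Permeability Number P = (V * H) / (p * A * t)
Numerator: V * H = 2066 * 12.2 = 25205.2
Denominator: p * A * t = 5.8 * 20.1 * 0.7 = 81.606
P = 25205.2 / 81.606 = 308.8645


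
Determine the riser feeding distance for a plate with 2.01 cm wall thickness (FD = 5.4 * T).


Formula: FD = 5.4 * T  (riser feeding-distance rule)
FD = 5.4 * 2.01 cm = 10.8540 cm

Final answer: 10.8540 cm


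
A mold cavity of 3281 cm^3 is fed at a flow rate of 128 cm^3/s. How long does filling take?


Formula: t_fill = V_mold / Q_flow
t = 3281 cm^3 / 128 cm^3/s = 25.6328 s

Final answer: 25.6328 s


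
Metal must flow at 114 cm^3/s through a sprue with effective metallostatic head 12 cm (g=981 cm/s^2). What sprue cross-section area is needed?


Formula: v = sqrt(2*g*h), A = Q/v
Velocity: v = sqrt(2 * 981 * 12) = sqrt(23544) = 153.4405 cm/s
Sprue area: A = Q / v = 114 / 153.4405 = 0.7430 cm^2

Final answer: 0.7430 cm^2


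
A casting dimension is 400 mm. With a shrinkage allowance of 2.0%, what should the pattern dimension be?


Formula: L_pattern = L_casting * (1 + shrinkage_rate/100)
Shrinkage factor = 1 + 2.0/100 = 1.02
L_pattern = 400 mm * 1.02 = 408.0000 mm

408.0000 mm


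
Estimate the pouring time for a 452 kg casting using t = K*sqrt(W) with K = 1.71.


Formula: t = K * sqrt(W)
sqrt(W) = sqrt(452) = 21.26029
t = 1.71 * 21.26029 = 36.3551 s


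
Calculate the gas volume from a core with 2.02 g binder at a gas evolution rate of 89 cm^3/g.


Formula: V_gas = W_binder * gas_evolution_rate
V = 2.02 g * 89 cm^3/g = 179.7800 cm^3


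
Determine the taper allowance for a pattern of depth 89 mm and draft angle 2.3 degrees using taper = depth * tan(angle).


Formula: taper = depth * tan(draft_angle)
tan(2.3 deg) = 0.0401641
taper = 89 mm * 0.0401641 = 3.5746 mm

3.5746 mm


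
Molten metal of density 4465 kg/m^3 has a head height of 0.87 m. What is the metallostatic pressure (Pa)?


Formula: P = rho * g * h
rho * g = 4465 * 9.81 = 43801.65 N/m^3
P = 43801.65 * 0.87 = 38107.4355 Pa

Answer: 38107.4355 Pa


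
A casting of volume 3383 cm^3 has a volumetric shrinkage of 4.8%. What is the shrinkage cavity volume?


Formula: V_shrink = V_casting * shrinkage_pct / 100
V_shrink = 3383 cm^3 * 4.8 / 100 = 162.3840 cm^3

Final answer: 162.3840 cm^3


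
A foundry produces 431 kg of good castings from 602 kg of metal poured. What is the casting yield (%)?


Formula: Casting Yield = (W_good / W_total) * 100
Yield = (431 kg / 602 kg) * 100 = 71.5947%


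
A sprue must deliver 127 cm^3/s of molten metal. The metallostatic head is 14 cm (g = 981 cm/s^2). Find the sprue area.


Formula: v = sqrt(2*g*h), A = Q/v
Velocity: v = sqrt(2 * 981 * 14) = sqrt(27468) = 165.7347 cm/s
Sprue area: A = Q / v = 127 / 165.7347 = 0.7663 cm^2

Final answer: 0.7663 cm^2


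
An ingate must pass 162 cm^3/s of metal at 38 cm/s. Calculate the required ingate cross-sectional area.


Formula: A_ingate = Q / v  (continuity equation)
A = 162 cm^3/s / 38 cm/s = 4.2632 cm^2


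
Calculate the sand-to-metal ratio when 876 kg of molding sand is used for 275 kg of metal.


Formula: Sand-to-Metal Ratio = W_sand / W_metal
Ratio = 876 kg / 275 kg = 3.1855


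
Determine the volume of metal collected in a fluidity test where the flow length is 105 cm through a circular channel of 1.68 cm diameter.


Formula: V = pi * (d/2)^2 * L  (cylinder volume)
Radius = 1.68/2 = 0.84 cm
V = pi * 0.84^2 * 105 = 232.7543 cm^3

Answer: 232.7543 cm^3


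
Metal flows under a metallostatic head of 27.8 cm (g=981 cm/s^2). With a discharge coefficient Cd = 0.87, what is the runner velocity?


Formula: v = Cd * sqrt(2 * g * h)  (Torricelli with discharge coefficient)
2*g*h = 2 * 981 * 27.8 = 54543.6 cm^2/s^2
sqrt(54543.6) = 233.54571 cm/s
v = 0.87 * 233.54571 = 203.1848 cm/s

203.1848 cm/s


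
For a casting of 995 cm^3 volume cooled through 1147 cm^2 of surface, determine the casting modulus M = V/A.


Formula: Casting Modulus M = V / A
M = 995 cm^3 / 1147 cm^2 = 0.8675 cm


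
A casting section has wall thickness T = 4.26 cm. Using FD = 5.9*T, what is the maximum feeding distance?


Formula: FD = 5.9 * T  (riser feeding-distance rule)
FD = 5.9 * 4.26 cm = 25.1340 cm

25.1340 cm


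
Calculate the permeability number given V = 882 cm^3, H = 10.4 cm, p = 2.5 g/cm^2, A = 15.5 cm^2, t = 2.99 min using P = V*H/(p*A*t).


Formula: Permeability Number P = (V * H) / (p * A * t)
Numerator: V * H = 882 * 10.4 = 9172.8
Denominator: p * A * t = 2.5 * 15.5 * 2.99 = 115.8625
P = 9172.8 / 115.8625 = 79.1697


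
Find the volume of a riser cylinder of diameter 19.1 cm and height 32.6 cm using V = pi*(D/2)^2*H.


Formula: V = pi * (D/2)^2 * H  (cylinder volume)
Radius = D/2 = 19.1/2 = 9.55 cm
V = pi * 9.55^2 * 32.6 = 9340.5880 cm^3


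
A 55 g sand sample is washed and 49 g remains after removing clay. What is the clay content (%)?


Formula: Clay% = (W_total - W_washed) / W_total * 100
Clay mass = 55 - 49 = 6 g
Clay% = 6 / 55 * 100 = 10.9091%


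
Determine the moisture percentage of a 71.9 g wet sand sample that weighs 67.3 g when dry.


Formula: MC = (W_wet - W_dry) / W_wet * 100
Water mass = 71.9 - 67.3 = 4.6 g
MC = 4.6 / 71.9 * 100 = 6.3978%

6.3978%


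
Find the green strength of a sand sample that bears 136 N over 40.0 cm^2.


Formula: Compressive Strength = Force / Area
Strength = 136 N / 40.0 cm^2 = 3.4000 N/cm^2

Answer: 3.4000 N/cm^2


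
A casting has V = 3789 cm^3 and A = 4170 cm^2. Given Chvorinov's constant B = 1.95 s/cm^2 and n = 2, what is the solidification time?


Formula: t_s = B * (V/A)^n  (Chvorinov's rule, n=2)
Modulus M = V/A = 3789/4170 = 0.908633 cm
M^2 = 0.908633^2 = 0.825614 cm^2
t_s = 1.95 * 0.825614 = 1.6099 s

Final answer: 1.6099 s


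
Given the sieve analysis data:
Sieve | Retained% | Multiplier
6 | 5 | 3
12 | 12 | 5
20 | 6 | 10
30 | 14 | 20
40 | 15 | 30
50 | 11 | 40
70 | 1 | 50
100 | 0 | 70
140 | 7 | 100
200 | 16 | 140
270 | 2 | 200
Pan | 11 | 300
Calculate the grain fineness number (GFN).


Formula: GFN = sum(pct * multiplier) / sum(pct)
sum(pct * multiplier) = 7995
sum(pct) = 100
GFN = 7995 / 100 = 79.95

Answer: 79.95


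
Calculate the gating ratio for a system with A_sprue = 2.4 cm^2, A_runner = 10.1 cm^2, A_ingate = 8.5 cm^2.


Sprue:Runner:Ingate = 1 : 10.1/2.4 : 8.5/2.4 = 1:4.21:3.54

Final answer: 1:4.21:3.54


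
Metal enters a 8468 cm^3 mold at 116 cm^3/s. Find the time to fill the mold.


Formula: t_fill = V_mold / Q_flow
t = 8468 cm^3 / 116 cm^3/s = 73.0000 s

73.0000 s


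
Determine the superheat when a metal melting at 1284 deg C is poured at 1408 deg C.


Formula: Superheat = T_pour - T_melt
Superheat = 1408 - 1284 = 124 deg C

124 deg C


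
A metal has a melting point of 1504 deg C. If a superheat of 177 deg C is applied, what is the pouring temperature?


Formula: T_pour = T_melt + Superheat
T_pour = 1504 + 177 = 1681 deg C

Final answer: 1681 deg C


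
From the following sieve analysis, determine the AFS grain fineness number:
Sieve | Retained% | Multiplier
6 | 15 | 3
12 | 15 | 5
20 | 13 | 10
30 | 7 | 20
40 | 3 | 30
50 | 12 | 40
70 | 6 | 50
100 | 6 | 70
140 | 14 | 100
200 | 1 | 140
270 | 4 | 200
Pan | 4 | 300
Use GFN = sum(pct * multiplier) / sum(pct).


Formula: GFN = sum(pct * multiplier) / sum(pct)
sum(pct * multiplier) = 5220
sum(pct) = 100
GFN = 5220 / 100 = 52.20

Final answer: 52.20


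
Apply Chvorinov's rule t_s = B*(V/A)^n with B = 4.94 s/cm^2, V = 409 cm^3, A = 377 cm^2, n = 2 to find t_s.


Formula: t_s = B * (V/A)^n  (Chvorinov's rule, n=2)
Modulus M = V/A = 409/377 = 1.084881 cm
M^2 = 1.084881^2 = 1.176967 cm^2
t_s = 4.94 * 1.176967 = 5.8142 s

Final answer: 5.8142 s


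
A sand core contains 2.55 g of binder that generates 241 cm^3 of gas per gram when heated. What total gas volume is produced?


Formula: V_gas = W_binder * gas_evolution_rate
V = 2.55 g * 241 cm^3/g = 614.5500 cm^3

614.5500 cm^3


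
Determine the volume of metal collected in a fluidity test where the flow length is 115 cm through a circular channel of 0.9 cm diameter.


Formula: V = pi * (d/2)^2 * L  (cylinder volume)
Radius = 0.9/2 = 0.45 cm
V = pi * 0.45^2 * 115 = 73.1598 cm^3


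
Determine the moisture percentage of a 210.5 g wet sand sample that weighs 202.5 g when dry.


Formula: MC = (W_wet - W_dry) / W_wet * 100
Water mass = 210.5 - 202.5 = 8.0 g
MC = 8.0 / 210.5 * 100 = 3.8005%


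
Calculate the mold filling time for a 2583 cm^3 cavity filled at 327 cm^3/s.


Formula: t_fill = V_mold / Q_flow
t = 2583 cm^3 / 327 cm^3/s = 7.8991 s

7.8991 s


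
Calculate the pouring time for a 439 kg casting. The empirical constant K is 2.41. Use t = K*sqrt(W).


Formula: t = K * sqrt(W)
sqrt(W) = sqrt(439) = 20.95233
t = 2.41 * 20.95233 = 50.4951 s

Answer: 50.4951 s


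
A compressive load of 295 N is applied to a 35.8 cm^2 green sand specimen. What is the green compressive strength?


Formula: Compressive Strength = Force / Area
Strength = 295 N / 35.8 cm^2 = 8.2402 N/cm^2

8.2402 N/cm^2


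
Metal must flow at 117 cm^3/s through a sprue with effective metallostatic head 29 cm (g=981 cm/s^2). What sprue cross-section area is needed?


Formula: v = sqrt(2*g*h), A = Q/v
Velocity: v = sqrt(2 * 981 * 29) = sqrt(56898) = 238.5330 cm/s
Sprue area: A = Q / v = 117 / 238.5330 = 0.4905 cm^2


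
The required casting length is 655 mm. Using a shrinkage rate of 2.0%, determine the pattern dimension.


Formula: L_pattern = L_casting * (1 + shrinkage_rate/100)
Shrinkage factor = 1 + 2.0/100 = 1.02
L_pattern = 655 mm * 1.02 = 668.1000 mm

668.1000 mm


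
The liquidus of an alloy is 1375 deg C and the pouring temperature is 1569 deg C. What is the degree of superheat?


Formula: Superheat = T_pour - T_melt
Superheat = 1569 - 1375 = 194 deg C


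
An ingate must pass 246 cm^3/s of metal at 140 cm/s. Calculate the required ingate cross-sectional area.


Formula: A_ingate = Q / v  (continuity equation)
A = 246 cm^3/s / 140 cm/s = 1.7571 cm^2


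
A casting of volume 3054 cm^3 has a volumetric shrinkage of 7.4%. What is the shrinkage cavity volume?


Formula: V_shrink = V_casting * shrinkage_pct / 100
V_shrink = 3054 cm^3 * 7.4 / 100 = 225.9960 cm^3


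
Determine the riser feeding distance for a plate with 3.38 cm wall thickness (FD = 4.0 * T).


Formula: FD = 4.0 * T  (riser feeding-distance rule)
FD = 4.0 * 3.38 cm = 13.5200 cm

Final answer: 13.5200 cm


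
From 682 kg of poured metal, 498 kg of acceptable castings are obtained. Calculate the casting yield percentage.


Formula: Casting Yield = (W_good / W_total) * 100
Yield = (498 kg / 682 kg) * 100 = 73.0205%

Final answer: 73.0205%


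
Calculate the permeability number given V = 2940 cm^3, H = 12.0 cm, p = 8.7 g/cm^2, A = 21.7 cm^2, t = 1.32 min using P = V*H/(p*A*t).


Formula: Permeability Number P = (V * H) / (p * A * t)
Numerator: V * H = 2940 * 12.0 = 35280.0
Denominator: p * A * t = 8.7 * 21.7 * 1.32 = 249.2028
P = 35280.0 / 249.2028 = 141.5714

Answer: 141.5714


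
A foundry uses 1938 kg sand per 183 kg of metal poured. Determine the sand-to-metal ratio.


Formula: Sand-to-Metal Ratio = W_sand / W_metal
Ratio = 1938 kg / 183 kg = 10.5902

10.5902


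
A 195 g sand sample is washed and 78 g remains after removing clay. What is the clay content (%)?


Formula: Clay% = (W_total - W_washed) / W_total * 100
Clay mass = 195 - 78 = 117 g
Clay% = 117 / 195 * 100 = 60.0000%

Answer: 60.0000%


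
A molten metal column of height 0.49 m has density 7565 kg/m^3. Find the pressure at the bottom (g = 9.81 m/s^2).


Formula: P = rho * g * h
rho * g = 7565 * 9.81 = 74212.65 N/m^3
P = 74212.65 * 0.49 = 36364.1985 Pa


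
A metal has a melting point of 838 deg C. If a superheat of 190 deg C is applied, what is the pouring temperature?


Formula: T_pour = T_melt + Superheat
T_pour = 838 + 190 = 1028 deg C

Answer: 1028 deg C


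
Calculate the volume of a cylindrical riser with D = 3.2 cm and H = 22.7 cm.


Formula: V = pi * (D/2)^2 * H  (cylinder volume)
Radius = D/2 = 3.2/2 = 1.6 cm
V = pi * 1.6^2 * 22.7 = 182.5642 cm^3


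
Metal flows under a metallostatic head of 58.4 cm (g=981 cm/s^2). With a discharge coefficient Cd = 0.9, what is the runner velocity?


Formula: v = Cd * sqrt(2 * g * h)  (Torricelli with discharge coefficient)
2*g*h = 2 * 981 * 58.4 = 114580.8 cm^2/s^2
sqrt(114580.8) = 338.49786 cm/s
v = 0.9 * 338.49786 = 304.6481 cm/s


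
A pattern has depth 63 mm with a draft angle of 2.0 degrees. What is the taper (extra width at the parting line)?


Formula: taper = depth * tan(draft_angle)
tan(2.0 deg) = 0.0349208
taper = 63 mm * 0.0349208 = 2.2000 mm

2.2000 mm


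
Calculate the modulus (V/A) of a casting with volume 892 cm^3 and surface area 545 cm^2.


Formula: Casting Modulus M = V / A
M = 892 cm^3 / 545 cm^2 = 1.6367 cm

Final answer: 1.6367 cm


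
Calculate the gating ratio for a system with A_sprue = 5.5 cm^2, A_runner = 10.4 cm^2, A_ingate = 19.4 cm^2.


Sprue:Runner:Ingate = 1 : 10.4/5.5 : 19.4/5.5 = 1:1.89:3.53

Answer: 1:1.89:3.53


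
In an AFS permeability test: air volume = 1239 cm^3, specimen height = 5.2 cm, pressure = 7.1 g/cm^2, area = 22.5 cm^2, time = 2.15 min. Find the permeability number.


Formula: Permeability Number P = (V * H) / (p * A * t)
Numerator: V * H = 1239 * 5.2 = 6442.8
Denominator: p * A * t = 7.1 * 22.5 * 2.15 = 343.4625
P = 6442.8 / 343.4625 = 18.7584

Final answer: 18.7584


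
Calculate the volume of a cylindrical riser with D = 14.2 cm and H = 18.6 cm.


Formula: V = pi * (D/2)^2 * H  (cylinder volume)
Radius = D/2 = 14.2/2 = 7.1 cm
V = pi * 7.1^2 * 18.6 = 2945.6390 cm^3

Final answer: 2945.6390 cm^3


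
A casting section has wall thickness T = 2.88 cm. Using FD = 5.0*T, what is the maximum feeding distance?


Formula: FD = 5.0 * T  (riser feeding-distance rule)
FD = 5.0 * 2.88 cm = 14.4000 cm

Final answer: 14.4000 cm


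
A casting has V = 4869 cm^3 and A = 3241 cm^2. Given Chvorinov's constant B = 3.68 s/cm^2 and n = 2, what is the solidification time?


Formula: t_s = B * (V/A)^n  (Chvorinov's rule, n=2)
Modulus M = V/A = 4869/3241 = 1.502314 cm
M^2 = 1.502314^2 = 2.256947 cm^2
t_s = 3.68 * 2.256947 = 8.3056 s

Answer: 8.3056 s


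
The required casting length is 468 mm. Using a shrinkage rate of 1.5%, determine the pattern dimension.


Formula: L_pattern = L_casting * (1 + shrinkage_rate/100)
Shrinkage factor = 1 + 1.5/100 = 1.015
L_pattern = 468 mm * 1.015 = 475.0200 mm

475.0200 mm


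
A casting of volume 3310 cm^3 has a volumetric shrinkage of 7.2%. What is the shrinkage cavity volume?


Formula: V_shrink = V_casting * shrinkage_pct / 100
V_shrink = 3310 cm^3 * 7.2 / 100 = 238.3200 cm^3

238.3200 cm^3


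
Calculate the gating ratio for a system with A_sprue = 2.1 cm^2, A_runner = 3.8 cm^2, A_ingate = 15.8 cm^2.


Sprue:Runner:Ingate = 1 : 3.8/2.1 : 15.8/2.1 = 1:1.81:7.52


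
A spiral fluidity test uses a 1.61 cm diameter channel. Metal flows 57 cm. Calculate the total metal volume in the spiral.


Formula: V = pi * (d/2)^2 * L  (cylinder volume)
Radius = 1.61/2 = 0.805 cm
V = pi * 0.805^2 * 57 = 116.0423 cm^3

Answer: 116.0423 cm^3


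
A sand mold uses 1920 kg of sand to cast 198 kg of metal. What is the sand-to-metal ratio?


Formula: Sand-to-Metal Ratio = W_sand / W_metal
Ratio = 1920 kg / 198 kg = 9.6970


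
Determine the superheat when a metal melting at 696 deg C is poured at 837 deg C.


Formula: Superheat = T_pour - T_melt
Superheat = 837 - 696 = 141 deg C

141 deg C


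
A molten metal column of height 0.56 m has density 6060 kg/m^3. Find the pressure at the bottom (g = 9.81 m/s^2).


Formula: P = rho * g * h
rho * g = 6060 * 9.81 = 59448.6 N/m^3
P = 59448.6 * 0.56 = 33291.2160 Pa


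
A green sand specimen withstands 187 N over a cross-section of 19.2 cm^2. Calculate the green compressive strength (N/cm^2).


Formula: Compressive Strength = Force / Area
Strength = 187 N / 19.2 cm^2 = 9.7396 N/cm^2


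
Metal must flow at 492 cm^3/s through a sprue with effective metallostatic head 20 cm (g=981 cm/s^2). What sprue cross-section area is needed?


Formula: v = sqrt(2*g*h), A = Q/v
Velocity: v = sqrt(2 * 981 * 20) = sqrt(39240) = 198.0909 cm/s
Sprue area: A = Q / v = 492 / 198.0909 = 2.4837 cm^2

2.4837 cm^2


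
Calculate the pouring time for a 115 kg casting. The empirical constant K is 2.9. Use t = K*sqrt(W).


Formula: t = K * sqrt(W)
sqrt(W) = sqrt(115) = 10.72381
t = 2.9 * 10.72381 = 31.0990 s

Final answer: 31.0990 s


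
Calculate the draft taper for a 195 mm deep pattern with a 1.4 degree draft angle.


Formula: taper = depth * tan(draft_angle)
tan(1.4 deg) = 0.0244395
taper = 195 mm * 0.0244395 = 4.7657 mm


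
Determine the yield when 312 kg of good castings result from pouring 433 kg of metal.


Formula: Casting Yield = (W_good / W_total) * 100
Yield = (312 kg / 433 kg) * 100 = 72.0554%

72.0554%


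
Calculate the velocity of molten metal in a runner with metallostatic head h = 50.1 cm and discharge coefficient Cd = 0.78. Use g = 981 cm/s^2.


Formula: v = Cd * sqrt(2 * g * h)  (Torricelli with discharge coefficient)
2*g*h = 2 * 981 * 50.1 = 98296.2 cm^2/s^2
sqrt(98296.2) = 313.52225 cm/s
v = 0.78 * 313.52225 = 244.5474 cm/s


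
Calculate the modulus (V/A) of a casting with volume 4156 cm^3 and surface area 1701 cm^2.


Formula: Casting Modulus M = V / A
M = 4156 cm^3 / 1701 cm^2 = 2.4433 cm

Final answer: 2.4433 cm


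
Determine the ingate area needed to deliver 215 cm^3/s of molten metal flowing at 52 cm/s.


Formula: A_ingate = Q / v  (continuity equation)
A = 215 cm^3/s / 52 cm/s = 4.1346 cm^2


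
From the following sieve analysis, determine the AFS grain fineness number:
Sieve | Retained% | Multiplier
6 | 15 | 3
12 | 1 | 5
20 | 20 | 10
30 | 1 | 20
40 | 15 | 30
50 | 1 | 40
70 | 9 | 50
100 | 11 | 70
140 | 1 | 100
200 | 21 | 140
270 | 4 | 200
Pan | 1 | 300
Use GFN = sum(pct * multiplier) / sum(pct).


Formula: GFN = sum(pct * multiplier) / sum(pct)
sum(pct * multiplier) = 6120
sum(pct) = 100
GFN = 6120 / 100 = 61.20


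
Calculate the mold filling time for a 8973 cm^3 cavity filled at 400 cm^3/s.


Formula: t_fill = V_mold / Q_flow
t = 8973 cm^3 / 400 cm^3/s = 22.4325 s

22.4325 s


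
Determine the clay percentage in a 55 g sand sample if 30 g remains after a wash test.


Formula: Clay% = (W_total - W_washed) / W_total * 100
Clay mass = 55 - 30 = 25 g
Clay% = 25 / 55 * 100 = 45.4545%


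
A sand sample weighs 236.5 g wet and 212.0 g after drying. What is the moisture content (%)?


Formula: MC = (W_wet - W_dry) / W_wet * 100
Water mass = 236.5 - 212.0 = 24.5 g
MC = 24.5 / 236.5 * 100 = 10.3594%

Answer: 10.3594%


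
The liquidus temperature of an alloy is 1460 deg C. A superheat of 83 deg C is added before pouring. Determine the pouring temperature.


Formula: T_pour = T_melt + Superheat
T_pour = 1460 + 83 = 1543 deg C

1543 deg C


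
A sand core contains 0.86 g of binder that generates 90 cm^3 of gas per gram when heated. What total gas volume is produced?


Formula: V_gas = W_binder * gas_evolution_rate
V = 0.86 g * 90 cm^3/g = 77.4000 cm^3


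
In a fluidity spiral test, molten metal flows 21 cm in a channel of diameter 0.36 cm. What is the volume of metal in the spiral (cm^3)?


Formula: V = pi * (d/2)^2 * L  (cylinder volume)
Radius = 0.36/2 = 0.18 cm
V = pi * 0.18^2 * 21 = 2.1375 cm^3

Final answer: 2.1375 cm^3


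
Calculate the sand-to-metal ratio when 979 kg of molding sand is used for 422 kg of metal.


Formula: Sand-to-Metal Ratio = W_sand / W_metal
Ratio = 979 kg / 422 kg = 2.3199

Answer: 2.3199


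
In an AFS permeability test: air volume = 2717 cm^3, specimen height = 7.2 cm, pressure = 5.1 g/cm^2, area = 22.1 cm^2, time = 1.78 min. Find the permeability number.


Formula: Permeability Number P = (V * H) / (p * A * t)
Numerator: V * H = 2717 * 7.2 = 19562.4
Denominator: p * A * t = 5.1 * 22.1 * 1.78 = 200.6238
P = 19562.4 / 200.6238 = 97.5079

Final answer: 97.5079


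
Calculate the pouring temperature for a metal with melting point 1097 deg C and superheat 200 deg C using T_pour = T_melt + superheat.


Formula: T_pour = T_melt + Superheat
T_pour = 1097 + 200 = 1297 deg C

Final answer: 1297 deg C


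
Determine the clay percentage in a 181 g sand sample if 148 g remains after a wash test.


Formula: Clay% = (W_total - W_washed) / W_total * 100
Clay mass = 181 - 148 = 33 g
Clay% = 33 / 181 * 100 = 18.2320%

Final answer: 18.2320%


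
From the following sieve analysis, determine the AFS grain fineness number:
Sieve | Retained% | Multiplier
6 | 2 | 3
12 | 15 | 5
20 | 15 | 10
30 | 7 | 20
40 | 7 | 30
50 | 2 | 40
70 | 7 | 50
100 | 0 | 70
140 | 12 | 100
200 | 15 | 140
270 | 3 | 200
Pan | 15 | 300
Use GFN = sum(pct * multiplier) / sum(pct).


Formula: GFN = sum(pct * multiplier) / sum(pct)
sum(pct * multiplier) = 9411
sum(pct) = 100
GFN = 9411 / 100 = 94.11

Final answer: 94.11


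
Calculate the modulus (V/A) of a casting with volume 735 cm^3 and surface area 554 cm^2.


Formula: Casting Modulus M = V / A
M = 735 cm^3 / 554 cm^2 = 1.3267 cm


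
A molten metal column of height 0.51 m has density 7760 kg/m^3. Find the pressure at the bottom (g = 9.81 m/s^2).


Formula: P = rho * g * h
rho * g = 7760 * 9.81 = 76125.6 N/m^3
P = 76125.6 * 0.51 = 38824.0560 Pa

38824.0560 Pa


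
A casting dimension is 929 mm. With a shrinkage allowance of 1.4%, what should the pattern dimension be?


Formula: L_pattern = L_casting * (1 + shrinkage_rate/100)
Shrinkage factor = 1 + 1.4/100 = 1.014
L_pattern = 929 mm * 1.014 = 942.0060 mm


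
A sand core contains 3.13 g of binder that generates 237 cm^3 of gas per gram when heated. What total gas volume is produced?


Formula: V_gas = W_binder * gas_evolution_rate
V = 3.13 g * 237 cm^3/g = 741.8100 cm^3

Final answer: 741.8100 cm^3


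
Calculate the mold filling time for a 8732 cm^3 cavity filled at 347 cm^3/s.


Formula: t_fill = V_mold / Q_flow
t = 8732 cm^3 / 347 cm^3/s = 25.1643 s

Final answer: 25.1643 s


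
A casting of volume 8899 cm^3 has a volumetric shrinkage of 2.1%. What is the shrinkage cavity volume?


Formula: V_shrink = V_casting * shrinkage_pct / 100
V_shrink = 8899 cm^3 * 2.1 / 100 = 186.8790 cm^3

Answer: 186.8790 cm^3


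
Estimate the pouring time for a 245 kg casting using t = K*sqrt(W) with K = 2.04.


Formula: t = K * sqrt(W)
sqrt(W) = sqrt(245) = 15.65248
t = 2.04 * 15.65248 = 31.9311 s

Answer: 31.9311 s


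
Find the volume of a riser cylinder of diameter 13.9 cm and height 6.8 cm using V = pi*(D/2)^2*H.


Formula: V = pi * (D/2)^2 * H  (cylinder volume)
Radius = D/2 = 13.9/2 = 6.95 cm
V = pi * 6.95^2 * 6.8 = 1031.8781 cm^3

Final answer: 1031.8781 cm^3


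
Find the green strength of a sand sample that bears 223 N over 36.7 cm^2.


Formula: Compressive Strength = Force / Area
Strength = 223 N / 36.7 cm^2 = 6.0763 N/cm^2

Final answer: 6.0763 N/cm^2


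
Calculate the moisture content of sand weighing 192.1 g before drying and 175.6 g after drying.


Formula: MC = (W_wet - W_dry) / W_wet * 100
Water mass = 192.1 - 175.6 = 16.5 g
MC = 16.5 / 192.1 * 100 = 8.5893%

Final answer: 8.5893%


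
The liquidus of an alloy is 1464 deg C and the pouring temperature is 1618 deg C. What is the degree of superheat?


Formula: Superheat = T_pour - T_melt
Superheat = 1618 - 1464 = 154 deg C

Answer: 154 deg C


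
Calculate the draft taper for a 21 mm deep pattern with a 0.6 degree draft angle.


Formula: taper = depth * tan(draft_angle)
tan(0.6 deg) = 0.0104724
taper = 21 mm * 0.0104724 = 0.2199 mm


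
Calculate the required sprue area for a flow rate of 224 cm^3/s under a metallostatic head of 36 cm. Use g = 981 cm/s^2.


Formula: v = sqrt(2*g*h), A = Q/v
Velocity: v = sqrt(2 * 981 * 36) = sqrt(70632) = 265.7668 cm/s
Sprue area: A = Q / v = 224 / 265.7668 = 0.8428 cm^2

0.8428 cm^2


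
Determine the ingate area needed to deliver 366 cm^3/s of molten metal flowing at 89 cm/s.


Formula: A_ingate = Q / v  (continuity equation)
A = 366 cm^3/s / 89 cm/s = 4.1124 cm^2


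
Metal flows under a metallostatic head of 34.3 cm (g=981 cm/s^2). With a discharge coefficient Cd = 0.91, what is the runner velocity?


Formula: v = Cd * sqrt(2 * g * h)  (Torricelli with discharge coefficient)
2*g*h = 2 * 981 * 34.3 = 67296.6 cm^2/s^2
sqrt(67296.6) = 259.41588 cm/s
v = 0.91 * 259.41588 = 236.0685 cm/s


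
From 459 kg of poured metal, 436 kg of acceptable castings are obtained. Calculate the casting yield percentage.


Formula: Casting Yield = (W_good / W_total) * 100
Yield = (436 kg / 459 kg) * 100 = 94.9891%

94.9891%


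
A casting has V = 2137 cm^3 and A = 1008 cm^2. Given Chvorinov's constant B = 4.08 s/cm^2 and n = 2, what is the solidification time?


Formula: t_s = B * (V/A)^n  (Chvorinov's rule, n=2)
Modulus M = V/A = 2137/1008 = 2.120040 cm
M^2 = 2.120040^2 = 4.494570 cm^2
t_s = 4.08 * 4.494570 = 18.3378 s


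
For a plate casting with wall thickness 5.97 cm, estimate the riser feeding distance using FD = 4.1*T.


Formula: FD = 4.1 * T  (riser feeding-distance rule)
FD = 4.1 * 5.97 cm = 24.4770 cm


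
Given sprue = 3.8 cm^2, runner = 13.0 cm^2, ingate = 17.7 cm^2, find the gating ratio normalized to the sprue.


Sprue:Runner:Ingate = 1 : 13.0/3.8 : 17.7/3.8 = 1:3.42:4.66

Answer: 1:3.42:4.66


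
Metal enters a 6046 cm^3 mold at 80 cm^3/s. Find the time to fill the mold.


Formula: t_fill = V_mold / Q_flow
t = 6046 cm^3 / 80 cm^3/s = 75.5750 s

75.5750 s


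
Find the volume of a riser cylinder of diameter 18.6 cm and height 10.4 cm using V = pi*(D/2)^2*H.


Formula: V = pi * (D/2)^2 * H  (cylinder volume)
Radius = D/2 = 18.6/2 = 9.3 cm
V = pi * 9.3^2 * 10.4 = 2825.8500 cm^3

2825.8500 cm^3


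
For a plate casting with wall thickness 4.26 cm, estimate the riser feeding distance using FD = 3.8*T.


Formula: FD = 3.8 * T  (riser feeding-distance rule)
FD = 3.8 * 4.26 cm = 16.1880 cm


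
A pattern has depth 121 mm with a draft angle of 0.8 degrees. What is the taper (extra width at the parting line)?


Formula: taper = depth * tan(draft_angle)
tan(0.8 deg) = 0.0139635
taper = 121 mm * 0.0139635 = 1.6896 mm

Answer: 1.6896 mm


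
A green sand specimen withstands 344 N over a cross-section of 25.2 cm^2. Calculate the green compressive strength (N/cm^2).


Formula: Compressive Strength = Force / Area
Strength = 344 N / 25.2 cm^2 = 13.6508 N/cm^2

13.6508 N/cm^2


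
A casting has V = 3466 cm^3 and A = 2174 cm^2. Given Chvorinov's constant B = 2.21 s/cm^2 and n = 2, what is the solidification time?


Formula: t_s = B * (V/A)^n  (Chvorinov's rule, n=2)
Modulus M = V/A = 3466/2174 = 1.594296 cm
M^2 = 1.594296^2 = 2.541780 cm^2
t_s = 2.21 * 2.541780 = 5.6173 s

Answer: 5.6173 s


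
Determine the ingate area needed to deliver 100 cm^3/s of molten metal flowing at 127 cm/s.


Formula: A_ingate = Q / v  (continuity equation)
A = 100 cm^3/s / 127 cm/s = 0.7874 cm^2


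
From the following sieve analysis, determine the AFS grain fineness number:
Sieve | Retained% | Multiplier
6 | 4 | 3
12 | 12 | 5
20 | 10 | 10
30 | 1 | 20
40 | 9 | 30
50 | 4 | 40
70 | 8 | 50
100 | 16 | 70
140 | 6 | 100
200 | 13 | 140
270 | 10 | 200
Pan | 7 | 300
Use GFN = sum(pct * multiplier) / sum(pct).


Formula: GFN = sum(pct * multiplier) / sum(pct)
sum(pct * multiplier) = 8662
sum(pct) = 100
GFN = 8662 / 100 = 86.62

Answer: 86.62


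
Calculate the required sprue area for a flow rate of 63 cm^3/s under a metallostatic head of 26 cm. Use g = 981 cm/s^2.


Formula: v = sqrt(2*g*h), A = Q/v
Velocity: v = sqrt(2 * 981 * 26) = sqrt(51012) = 225.8584 cm/s
Sprue area: A = Q / v = 63 / 225.8584 = 0.2789 cm^2


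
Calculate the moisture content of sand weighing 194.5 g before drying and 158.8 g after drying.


Formula: MC = (W_wet - W_dry) / W_wet * 100
Water mass = 194.5 - 158.8 = 35.7 g
MC = 35.7 / 194.5 * 100 = 18.3548%

18.3548%


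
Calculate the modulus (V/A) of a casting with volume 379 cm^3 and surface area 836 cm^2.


Formula: Casting Modulus M = V / A
M = 379 cm^3 / 836 cm^2 = 0.4533 cm

Answer: 0.4533 cm


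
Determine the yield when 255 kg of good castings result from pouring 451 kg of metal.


Formula: Casting Yield = (W_good / W_total) * 100
Yield = (255 kg / 451 kg) * 100 = 56.5410%


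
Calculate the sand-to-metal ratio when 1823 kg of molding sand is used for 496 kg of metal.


Formula: Sand-to-Metal Ratio = W_sand / W_metal
Ratio = 1823 kg / 496 kg = 3.6754

Answer: 3.6754


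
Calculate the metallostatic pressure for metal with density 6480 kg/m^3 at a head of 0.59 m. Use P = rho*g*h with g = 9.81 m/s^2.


Formula: P = rho * g * h
rho * g = 6480 * 9.81 = 63568.8 N/m^3
P = 63568.8 * 0.59 = 37505.5920 Pa


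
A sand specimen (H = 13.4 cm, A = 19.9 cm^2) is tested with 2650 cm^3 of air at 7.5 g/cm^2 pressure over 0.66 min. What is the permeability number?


Formula: Permeability Number P = (V * H) / (p * A * t)
Numerator: V * H = 2650 * 13.4 = 35510.0
Denominator: p * A * t = 7.5 * 19.9 * 0.66 = 98.505
P = 35510.0 / 98.505 = 360.4893

Answer: 360.4893


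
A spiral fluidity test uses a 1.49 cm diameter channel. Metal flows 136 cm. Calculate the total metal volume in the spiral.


Formula: V = pi * (d/2)^2 * L  (cylinder volume)
Radius = 1.49/2 = 0.745 cm
V = pi * 0.745^2 * 136 = 237.1381 cm^3

237.1381 cm^3


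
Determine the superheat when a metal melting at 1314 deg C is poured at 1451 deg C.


Formula: Superheat = T_pour - T_melt
Superheat = 1451 - 1314 = 137 deg C

Final answer: 137 deg C


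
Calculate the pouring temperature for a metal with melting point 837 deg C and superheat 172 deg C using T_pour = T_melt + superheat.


Formula: T_pour = T_melt + Superheat
T_pour = 837 + 172 = 1009 deg C


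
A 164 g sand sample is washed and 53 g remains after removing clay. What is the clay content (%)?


Formula: Clay% = (W_total - W_washed) / W_total * 100
Clay mass = 164 - 53 = 111 g
Clay% = 111 / 164 * 100 = 67.6829%

67.6829%
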